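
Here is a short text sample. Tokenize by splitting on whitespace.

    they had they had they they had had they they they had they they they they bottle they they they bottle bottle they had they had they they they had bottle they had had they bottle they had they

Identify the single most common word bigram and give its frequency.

"they they", 10 times

Bigram frequencies (highest first):
  they they: 10
  they had: 9
  had they: 8
  bottle they: 4
  they bottle: 3
  had had: 2
  … (2 more, each ≤ 1)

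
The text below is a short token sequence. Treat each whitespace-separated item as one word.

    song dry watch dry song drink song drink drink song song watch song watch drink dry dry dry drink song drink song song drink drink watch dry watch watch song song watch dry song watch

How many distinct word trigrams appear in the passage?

35 tokens → 33 trigram windows in total.
Repeated trigrams (each contributes count−1 duplicates):
  drink song drink: 2
  drink song song: 2
  song drink drink: 2
  song drink song: 2
  song song watch: 2
  watch dry song: 2
6 duplicate windows → 33 − 6 = 27 distinct.

27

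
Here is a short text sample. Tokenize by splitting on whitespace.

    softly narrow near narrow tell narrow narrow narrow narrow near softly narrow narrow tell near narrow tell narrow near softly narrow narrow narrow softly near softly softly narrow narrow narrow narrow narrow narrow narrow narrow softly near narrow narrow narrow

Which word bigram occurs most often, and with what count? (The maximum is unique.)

"narrow narrow", 15 times

Bigram frequencies (highest first):
  narrow narrow: 15
  softly narrow: 4
  narrow near: 3
  near narrow: 3
  narrow tell: 3
  near softly: 3
  … (5 more, each ≤ 2)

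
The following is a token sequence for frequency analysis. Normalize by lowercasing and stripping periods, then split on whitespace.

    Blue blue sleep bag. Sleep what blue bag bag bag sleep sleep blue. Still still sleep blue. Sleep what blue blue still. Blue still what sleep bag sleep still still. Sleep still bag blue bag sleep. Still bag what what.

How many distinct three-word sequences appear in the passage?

40 tokens → 38 trigram windows in total.
Repeated trigrams (each contributes count−1 duplicates):
  bag sleep still: 2
  sleep bag sleep: 2
  sleep still bag: 2
  sleep what blue: 2
  still still sleep: 2
5 duplicate windows → 38 − 5 = 33 distinct.

33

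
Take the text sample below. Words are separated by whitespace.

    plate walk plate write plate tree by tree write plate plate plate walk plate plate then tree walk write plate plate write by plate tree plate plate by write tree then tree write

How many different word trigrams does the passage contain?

29

33 tokens → 31 trigram windows in total.
Repeated trigrams (each contributes count−1 duplicates):
  plate walk plate: 2
  write plate plate: 2
2 duplicate windows → 31 − 2 = 29 distinct.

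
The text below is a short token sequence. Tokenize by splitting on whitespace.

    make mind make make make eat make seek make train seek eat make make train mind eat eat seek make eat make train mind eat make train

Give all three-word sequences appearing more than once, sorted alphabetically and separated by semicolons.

eat make train; make eat make; make train mind; train mind eat

Trigram counts meeting the condition (more than once):
  eat make train: 2
  make eat make: 2
  make train mind: 2
  train mind eat: 2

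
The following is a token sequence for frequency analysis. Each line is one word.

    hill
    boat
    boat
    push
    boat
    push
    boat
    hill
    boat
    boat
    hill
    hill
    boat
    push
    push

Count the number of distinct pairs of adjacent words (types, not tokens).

15 tokens → 14 bigram windows in total.
Repeated bigrams (each contributes count−1 duplicates):
  boat push: 3
  hill boat: 3
  boat boat: 2
  boat hill: 2
  push boat: 2
7 duplicate windows → 14 − 7 = 7 distinct.

7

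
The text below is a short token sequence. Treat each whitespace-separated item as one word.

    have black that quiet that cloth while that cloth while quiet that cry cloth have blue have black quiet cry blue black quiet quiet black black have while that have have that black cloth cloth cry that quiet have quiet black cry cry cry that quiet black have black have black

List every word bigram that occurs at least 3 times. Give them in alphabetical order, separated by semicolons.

black have; have black; quiet black; that quiet

Bigram counts meeting the condition (at least 3 times):
  black have: 3
  have black: 4
  quiet black: 3
  that quiet: 3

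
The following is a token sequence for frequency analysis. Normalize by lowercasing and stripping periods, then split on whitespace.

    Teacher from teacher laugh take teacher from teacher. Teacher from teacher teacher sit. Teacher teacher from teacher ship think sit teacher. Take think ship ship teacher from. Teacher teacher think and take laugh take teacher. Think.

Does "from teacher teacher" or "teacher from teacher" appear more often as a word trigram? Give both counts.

"from teacher teacher": 3 occurrences
"teacher from teacher": 5 occurrences

"teacher from teacher" (5 vs 3)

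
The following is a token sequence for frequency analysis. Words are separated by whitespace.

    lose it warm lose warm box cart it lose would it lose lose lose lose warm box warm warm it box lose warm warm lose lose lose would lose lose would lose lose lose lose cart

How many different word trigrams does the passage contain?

36 tokens → 34 trigram windows in total.
Repeated trigrams (each contributes count−1 duplicates):
  lose lose lose: 5
  lose lose would: 2
  lose warm box: 2
  lose would lose: 2
  would lose lose: 2
8 duplicate windows → 34 − 8 = 26 distinct.

26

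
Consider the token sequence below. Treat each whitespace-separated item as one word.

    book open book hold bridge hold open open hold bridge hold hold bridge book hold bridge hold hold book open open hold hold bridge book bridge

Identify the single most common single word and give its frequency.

Unigram frequencies (highest first):
  hold: 10
  bridge: 6
  book: 5
  open: 5

"hold", 10 times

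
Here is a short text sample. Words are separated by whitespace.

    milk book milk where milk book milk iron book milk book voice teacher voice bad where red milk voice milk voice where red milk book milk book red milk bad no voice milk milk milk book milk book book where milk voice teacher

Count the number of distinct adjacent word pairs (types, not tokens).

43 tokens → 42 bigram windows in total.
Repeated bigrams (each contributes count−1 duplicates):
  milk book: 7
  book milk: 5
  milk voice: 3
  red milk: 3
  milk milk: 2
  voice milk: 2
  voice teacher: 2
  where milk: 2
  … (1 more repeated)
19 duplicate windows → 42 − 19 = 23 distinct.

23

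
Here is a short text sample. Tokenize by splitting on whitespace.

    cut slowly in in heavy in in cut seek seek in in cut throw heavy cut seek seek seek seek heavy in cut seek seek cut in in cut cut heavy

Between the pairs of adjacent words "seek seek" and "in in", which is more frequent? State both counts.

"seek seek": 5 occurrences
"in in": 4 occurrences

"seek seek" (5 vs 4)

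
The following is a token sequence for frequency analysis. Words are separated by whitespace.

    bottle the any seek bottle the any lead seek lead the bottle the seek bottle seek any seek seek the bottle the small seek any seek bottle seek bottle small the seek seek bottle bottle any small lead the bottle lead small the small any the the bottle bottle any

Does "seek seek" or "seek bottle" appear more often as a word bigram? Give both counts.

"seek bottle" (5 vs 2)

"seek seek": 2 occurrences
"seek bottle": 5 occurrences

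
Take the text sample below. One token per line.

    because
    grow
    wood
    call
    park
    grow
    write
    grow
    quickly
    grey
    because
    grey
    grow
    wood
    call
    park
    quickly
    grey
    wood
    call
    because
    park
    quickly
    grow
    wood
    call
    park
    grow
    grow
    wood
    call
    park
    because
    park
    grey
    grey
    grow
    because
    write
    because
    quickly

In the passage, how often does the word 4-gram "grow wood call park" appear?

4

Scanning the 38 overlapping 4-gram windows for "grow wood call park":
  position 2–5: grow wood call park
  position 13–16: grow wood call park
  position 24–27: grow wood call park
  position 29–32: grow wood call park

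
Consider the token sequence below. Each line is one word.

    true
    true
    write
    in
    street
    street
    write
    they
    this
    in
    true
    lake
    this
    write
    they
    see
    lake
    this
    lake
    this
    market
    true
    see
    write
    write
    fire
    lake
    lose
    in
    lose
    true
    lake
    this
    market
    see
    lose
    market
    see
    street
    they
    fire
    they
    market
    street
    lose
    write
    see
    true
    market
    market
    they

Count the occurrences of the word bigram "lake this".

4

Scanning the 50 overlapping bigram windows for "lake this":
  position 12–13: lake this
  position 17–18: lake this
  position 19–20: lake this
  position 32–33: lake this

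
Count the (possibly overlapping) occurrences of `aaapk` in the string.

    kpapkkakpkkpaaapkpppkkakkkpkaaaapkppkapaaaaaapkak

3

Sliding a length-5 window over the 49 characters (45 positions):
  position 13–17: aaapk
  position 30–34: aaapk
  position 43–47: aaapk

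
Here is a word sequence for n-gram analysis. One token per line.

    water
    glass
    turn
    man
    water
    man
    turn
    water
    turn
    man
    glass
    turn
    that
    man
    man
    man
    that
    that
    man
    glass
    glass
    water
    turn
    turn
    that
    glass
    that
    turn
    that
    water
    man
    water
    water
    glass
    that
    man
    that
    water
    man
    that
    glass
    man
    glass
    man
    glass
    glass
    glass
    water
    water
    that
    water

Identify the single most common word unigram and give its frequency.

Unigram frequencies (highest first):
  man: 12
  water: 11
  glass: 11
  that: 10
  turn: 7

"man", 12 times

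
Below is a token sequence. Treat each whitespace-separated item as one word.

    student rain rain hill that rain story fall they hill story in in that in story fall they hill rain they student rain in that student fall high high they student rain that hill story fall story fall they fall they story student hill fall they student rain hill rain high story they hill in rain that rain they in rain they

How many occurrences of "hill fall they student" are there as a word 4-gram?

1

Scanning the 59 overlapping 4-gram windows for "hill fall they student":
  position 44–47: hill fall they student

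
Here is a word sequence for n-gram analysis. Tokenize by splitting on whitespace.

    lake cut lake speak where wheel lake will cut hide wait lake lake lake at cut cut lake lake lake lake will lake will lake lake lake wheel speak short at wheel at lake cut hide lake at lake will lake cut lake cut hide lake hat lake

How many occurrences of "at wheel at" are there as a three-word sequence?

Scanning the 46 overlapping trigram windows for "at wheel at":
  position 31–33: at wheel at

1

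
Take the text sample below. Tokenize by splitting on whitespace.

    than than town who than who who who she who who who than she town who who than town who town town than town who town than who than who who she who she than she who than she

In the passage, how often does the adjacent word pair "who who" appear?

6

Scanning the 38 overlapping bigram windows for "who who":
  position 6–7: who who
  position 7–8: who who
  position 10–11: who who
  position 11–12: who who
  position 16–17: who who
  position 30–31: who who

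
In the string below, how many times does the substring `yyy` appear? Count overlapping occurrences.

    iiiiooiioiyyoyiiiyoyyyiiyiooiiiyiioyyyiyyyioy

Sliding a length-3 window over the 45 characters (43 positions):
  position 20–22: yyy
  position 36–38: yyy
  position 40–42: yyy

3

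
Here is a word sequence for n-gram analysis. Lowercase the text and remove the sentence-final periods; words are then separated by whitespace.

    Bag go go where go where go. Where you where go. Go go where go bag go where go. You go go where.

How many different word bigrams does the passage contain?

23 tokens → 22 bigram windows in total.
Repeated bigrams (each contributes count−1 duplicates):
  go where: 6
  where go: 5
  go go: 4
  bag go: 2
13 duplicate windows → 22 − 13 = 9 distinct.

9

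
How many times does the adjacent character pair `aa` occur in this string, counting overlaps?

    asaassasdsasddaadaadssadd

Sliding a length-2 window over the 25 characters (24 positions):
  position 3–4: aa
  position 15–16: aa
  position 18–19: aa

3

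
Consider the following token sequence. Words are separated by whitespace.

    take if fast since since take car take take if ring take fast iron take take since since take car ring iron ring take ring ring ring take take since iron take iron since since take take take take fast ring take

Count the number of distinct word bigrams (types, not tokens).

42 tokens → 41 bigram windows in total.
Repeated bigrams (each contributes count−1 duplicates):
  take take: 6
  ring take: 4
  since since: 3
  since take: 3
  iron take: 2
  ring ring: 2
  take car: 2
  take fast: 2
  … (2 more repeated)
18 duplicate windows → 41 − 18 = 23 distinct.

23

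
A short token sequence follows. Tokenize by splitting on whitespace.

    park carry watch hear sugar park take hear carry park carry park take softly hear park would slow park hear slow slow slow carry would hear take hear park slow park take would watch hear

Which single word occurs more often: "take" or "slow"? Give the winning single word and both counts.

"slow" (5 vs 4)

"take": 4 occurrences
"slow": 5 occurrences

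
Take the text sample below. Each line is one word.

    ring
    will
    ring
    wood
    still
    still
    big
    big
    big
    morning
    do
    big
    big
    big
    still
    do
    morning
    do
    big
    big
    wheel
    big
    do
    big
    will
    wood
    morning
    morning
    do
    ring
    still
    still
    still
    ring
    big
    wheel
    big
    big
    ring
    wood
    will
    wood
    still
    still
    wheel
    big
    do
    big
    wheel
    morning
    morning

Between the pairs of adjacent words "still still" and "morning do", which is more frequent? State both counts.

"still still": 4 occurrences
"morning do": 3 occurrences

"still still" (4 vs 3)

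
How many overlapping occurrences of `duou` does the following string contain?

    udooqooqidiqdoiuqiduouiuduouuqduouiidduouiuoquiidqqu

Sliding a length-4 window over the 52 characters (49 positions):
  position 19–22: duou
  position 25–28: duou
  position 31–34: duou
  position 38–41: duou

4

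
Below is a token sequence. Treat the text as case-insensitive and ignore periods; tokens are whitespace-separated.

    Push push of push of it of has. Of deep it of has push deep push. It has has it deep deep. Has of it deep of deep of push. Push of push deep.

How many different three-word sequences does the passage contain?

29

34 tokens → 32 trigram windows in total.
Repeated trigrams (each contributes count−1 duplicates):
  it of has: 2
  push of push: 2
  push push of: 2
3 duplicate windows → 32 − 3 = 29 distinct.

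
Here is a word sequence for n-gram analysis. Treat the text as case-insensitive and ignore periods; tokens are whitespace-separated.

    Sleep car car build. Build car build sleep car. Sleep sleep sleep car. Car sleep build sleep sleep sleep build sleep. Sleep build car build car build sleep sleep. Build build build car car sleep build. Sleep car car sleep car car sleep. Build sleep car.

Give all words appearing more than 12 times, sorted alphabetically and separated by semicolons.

build; car; sleep

Unigram counts meeting the condition (more than 12 times):
  build: 13
  car: 15
  sleep: 18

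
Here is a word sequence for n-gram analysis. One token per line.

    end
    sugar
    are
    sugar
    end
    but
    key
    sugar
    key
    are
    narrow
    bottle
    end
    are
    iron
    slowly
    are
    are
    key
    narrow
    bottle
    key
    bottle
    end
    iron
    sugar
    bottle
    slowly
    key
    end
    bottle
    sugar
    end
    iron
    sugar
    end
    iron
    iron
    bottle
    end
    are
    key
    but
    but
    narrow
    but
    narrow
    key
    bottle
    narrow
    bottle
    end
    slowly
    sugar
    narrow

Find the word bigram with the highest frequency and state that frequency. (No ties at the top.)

"bottle end", 4 times

Bigram frequencies (highest first):
  bottle end: 4
  sugar end: 3
  narrow bottle: 3
  end iron: 3
  end are: 2
  are key: 2
  … (34 more, each ≤ 2)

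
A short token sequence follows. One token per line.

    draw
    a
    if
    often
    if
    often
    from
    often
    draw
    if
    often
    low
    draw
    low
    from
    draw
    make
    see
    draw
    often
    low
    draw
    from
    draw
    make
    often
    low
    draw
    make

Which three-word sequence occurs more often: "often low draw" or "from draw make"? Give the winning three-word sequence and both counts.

"often low draw": 3 occurrences
"from draw make": 2 occurrences

"often low draw" (3 vs 2)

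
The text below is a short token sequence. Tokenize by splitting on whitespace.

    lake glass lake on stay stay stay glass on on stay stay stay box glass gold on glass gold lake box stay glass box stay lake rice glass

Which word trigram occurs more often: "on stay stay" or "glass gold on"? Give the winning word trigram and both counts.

"on stay stay" (2 vs 1)

"on stay stay": 2 occurrences
"glass gold on": 1 occurrence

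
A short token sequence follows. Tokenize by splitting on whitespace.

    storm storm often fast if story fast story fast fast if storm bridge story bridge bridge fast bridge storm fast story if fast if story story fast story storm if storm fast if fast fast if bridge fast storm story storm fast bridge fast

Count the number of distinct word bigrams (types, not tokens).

44 tokens → 43 bigram windows in total.
Repeated bigrams (each contributes count−1 duplicates):
  fast if: 5
  bridge fast: 3
  fast story: 3
  storm fast: 3
  story fast: 3
  fast bridge: 2
  fast fast: 2
  if fast: 2
  … (3 more repeated)
18 duplicate windows → 43 − 18 = 25 distinct.

25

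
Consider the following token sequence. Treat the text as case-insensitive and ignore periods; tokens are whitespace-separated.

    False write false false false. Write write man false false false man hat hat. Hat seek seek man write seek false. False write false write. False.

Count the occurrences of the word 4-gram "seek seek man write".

Scanning the 23 overlapping 4-gram windows for "seek seek man write":
  position 16–19: seek seek man write

1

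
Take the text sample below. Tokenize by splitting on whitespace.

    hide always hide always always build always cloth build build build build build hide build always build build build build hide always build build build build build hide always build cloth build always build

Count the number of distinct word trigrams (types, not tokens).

19

34 tokens → 32 trigram windows in total.
Repeated trigrams (each contributes count−1 duplicates):
  build build build: 8
  build build hide: 3
  always build build: 2
  build always build: 2
  build hide always: 2
  hide always build: 2
13 duplicate windows → 32 − 13 = 19 distinct.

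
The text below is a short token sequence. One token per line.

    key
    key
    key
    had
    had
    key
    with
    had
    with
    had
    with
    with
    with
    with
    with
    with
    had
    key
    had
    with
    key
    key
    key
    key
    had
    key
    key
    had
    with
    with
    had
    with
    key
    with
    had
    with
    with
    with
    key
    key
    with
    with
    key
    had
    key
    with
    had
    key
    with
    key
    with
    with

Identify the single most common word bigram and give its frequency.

Bigram frequencies (highest first):
  with with: 10
  key key: 7
  key with: 6
  with had: 6
  had with: 6
  key had: 5
  … (3 more, each ≤ 5)

"with with", 10 times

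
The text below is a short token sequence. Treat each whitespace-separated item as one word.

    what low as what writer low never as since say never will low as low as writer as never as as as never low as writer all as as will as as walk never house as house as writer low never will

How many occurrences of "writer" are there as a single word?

4

Scanning the 42 tokens for "writer":
  position 5: writer
  position 17: writer
  position 26: writer
  position 39: writer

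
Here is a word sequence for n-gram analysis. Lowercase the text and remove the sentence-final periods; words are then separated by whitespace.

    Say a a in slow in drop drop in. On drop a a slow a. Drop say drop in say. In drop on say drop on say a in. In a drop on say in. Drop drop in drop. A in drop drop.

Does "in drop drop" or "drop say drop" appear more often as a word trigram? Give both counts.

"in drop drop": 3 occurrences
"drop say drop": 1 occurrence

"in drop drop" (3 vs 1)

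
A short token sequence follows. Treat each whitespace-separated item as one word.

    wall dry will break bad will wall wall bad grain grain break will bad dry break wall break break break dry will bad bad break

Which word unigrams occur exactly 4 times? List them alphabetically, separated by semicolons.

wall; will

Unigram counts meeting the condition (exactly 4 times):
  wall: 4
  will: 4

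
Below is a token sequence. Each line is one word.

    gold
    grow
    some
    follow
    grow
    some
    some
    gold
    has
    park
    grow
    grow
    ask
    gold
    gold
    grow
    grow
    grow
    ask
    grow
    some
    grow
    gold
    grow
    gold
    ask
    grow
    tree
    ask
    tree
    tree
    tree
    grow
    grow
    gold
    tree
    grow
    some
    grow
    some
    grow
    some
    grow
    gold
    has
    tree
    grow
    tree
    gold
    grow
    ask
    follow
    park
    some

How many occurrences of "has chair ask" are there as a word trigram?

0

Scanning the 52 overlapping trigram windows for "has chair ask":
  (none found)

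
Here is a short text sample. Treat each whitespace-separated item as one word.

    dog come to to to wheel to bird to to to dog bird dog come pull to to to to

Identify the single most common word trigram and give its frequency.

Trigram frequencies (highest first):
  to to to: 4
  dog come to: 1
  come to to: 1
  to to wheel: 1
  to wheel to: 1
  wheel to bird: 1
  … (9 more, each ≤ 1)

"to to to", 4 times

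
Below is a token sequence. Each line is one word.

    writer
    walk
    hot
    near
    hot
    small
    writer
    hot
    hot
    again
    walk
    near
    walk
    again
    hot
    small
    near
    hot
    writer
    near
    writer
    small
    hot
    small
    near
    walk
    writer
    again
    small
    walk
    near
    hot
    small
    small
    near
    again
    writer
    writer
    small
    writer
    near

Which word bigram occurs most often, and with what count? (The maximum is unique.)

Bigram frequencies (highest first):
  hot small: 4
  near hot: 3
  small near: 3
  small writer: 2
  walk near: 2
  near walk: 2
  … (22 more, each ≤ 2)

"hot small", 4 times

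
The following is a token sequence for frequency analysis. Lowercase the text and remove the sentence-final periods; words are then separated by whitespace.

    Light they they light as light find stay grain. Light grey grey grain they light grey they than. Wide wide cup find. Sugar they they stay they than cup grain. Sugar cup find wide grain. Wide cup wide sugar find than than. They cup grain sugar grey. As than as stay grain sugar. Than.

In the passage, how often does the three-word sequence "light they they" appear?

Scanning the 52 overlapping trigram windows for "light they they":
  position 1–3: light they they

1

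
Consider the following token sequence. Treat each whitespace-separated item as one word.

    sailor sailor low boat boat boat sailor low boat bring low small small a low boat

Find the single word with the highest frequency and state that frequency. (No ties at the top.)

"boat", 5 times

Unigram frequencies (highest first):
  boat: 5
  low: 4
  sailor: 3
  small: 2
  bring: 1
  a: 1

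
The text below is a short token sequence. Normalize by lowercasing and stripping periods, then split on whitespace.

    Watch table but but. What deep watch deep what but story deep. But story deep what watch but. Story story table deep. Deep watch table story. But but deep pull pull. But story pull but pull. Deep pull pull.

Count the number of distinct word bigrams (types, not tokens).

39 tokens → 38 bigram windows in total.
Repeated bigrams (each contributes count−1 duplicates):
  but story: 4
  but but: 2
  deep pull: 2
  deep watch: 2
  deep what: 2
  pull but: 2
  pull pull: 2
  story deep: 2
  … (1 more repeated)
11 duplicate windows → 38 − 11 = 27 distinct.

27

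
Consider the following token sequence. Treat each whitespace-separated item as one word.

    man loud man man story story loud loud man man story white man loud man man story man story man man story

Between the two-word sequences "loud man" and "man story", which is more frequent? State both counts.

"man story" (5 vs 3)

"loud man": 3 occurrences
"man story": 5 occurrences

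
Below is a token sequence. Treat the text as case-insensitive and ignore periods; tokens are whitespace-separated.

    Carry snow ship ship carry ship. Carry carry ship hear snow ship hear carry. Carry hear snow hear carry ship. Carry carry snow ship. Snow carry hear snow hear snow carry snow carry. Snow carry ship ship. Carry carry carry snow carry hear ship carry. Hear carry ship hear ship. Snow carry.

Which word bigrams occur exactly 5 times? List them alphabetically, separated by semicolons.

Bigram counts meeting the condition (exactly 5 times):
  carry carry: 5
  carry ship: 5
  carry snow: 5
  ship carry: 5

carry carry; carry ship; carry snow; ship carry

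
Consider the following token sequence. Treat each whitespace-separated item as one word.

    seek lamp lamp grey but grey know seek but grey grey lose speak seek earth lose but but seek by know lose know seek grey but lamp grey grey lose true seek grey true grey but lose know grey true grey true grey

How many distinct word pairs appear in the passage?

43 tokens → 42 bigram windows in total.
Repeated bigrams (each contributes count−1 duplicates):
  grey but: 3
  grey true: 3
  true grey: 3
  but grey: 2
  grey grey: 2
  grey lose: 2
  know seek: 2
  lamp grey: 2
  … (2 more repeated)
13 duplicate windows → 42 − 13 = 29 distinct.

29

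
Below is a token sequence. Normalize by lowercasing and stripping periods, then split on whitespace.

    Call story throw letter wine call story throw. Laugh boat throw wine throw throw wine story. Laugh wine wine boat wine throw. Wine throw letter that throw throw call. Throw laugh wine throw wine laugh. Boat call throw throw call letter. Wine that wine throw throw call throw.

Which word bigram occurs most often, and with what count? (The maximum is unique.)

"wine throw", 5 times

Bigram frequencies (highest first):
  wine throw: 5
  throw wine: 4
  throw throw: 4
  throw call: 3
  call throw: 3
  call story: 2
  … (20 more, each ≤ 2)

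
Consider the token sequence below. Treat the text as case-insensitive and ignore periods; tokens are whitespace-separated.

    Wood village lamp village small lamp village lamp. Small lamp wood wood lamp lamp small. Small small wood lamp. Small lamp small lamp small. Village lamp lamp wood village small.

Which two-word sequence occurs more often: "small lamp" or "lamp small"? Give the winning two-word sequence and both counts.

"small lamp": 4 occurrences
"lamp small": 5 occurrences

"lamp small" (5 vs 4)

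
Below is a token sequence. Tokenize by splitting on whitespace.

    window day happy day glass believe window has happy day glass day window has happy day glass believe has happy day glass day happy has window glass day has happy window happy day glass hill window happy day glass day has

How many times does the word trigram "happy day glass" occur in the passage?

Scanning the 39 overlapping trigram windows for "happy day glass":
  position 3–5: happy day glass
  position 9–11: happy day glass
  position 15–17: happy day glass
  position 20–22: happy day glass
  position 32–34: happy day glass
  position 37–39: happy day glass

6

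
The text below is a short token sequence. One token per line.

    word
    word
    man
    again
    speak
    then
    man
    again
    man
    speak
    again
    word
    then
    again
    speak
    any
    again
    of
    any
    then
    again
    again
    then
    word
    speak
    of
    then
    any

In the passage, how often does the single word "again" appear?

Scanning the 28 tokens for "again":
  position 4: again
  position 8: again
  position 11: again
  position 14: again
  position 17: again
  position 21: again
  position 22: again

7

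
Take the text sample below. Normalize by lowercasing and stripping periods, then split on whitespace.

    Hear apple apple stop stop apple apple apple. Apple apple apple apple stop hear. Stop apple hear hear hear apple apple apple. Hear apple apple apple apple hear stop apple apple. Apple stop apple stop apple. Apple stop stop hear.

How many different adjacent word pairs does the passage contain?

9

40 tokens → 39 bigram windows in total.
Repeated bigrams (each contributes count−1 duplicates):
  apple apple: 15
  apple stop: 5
  stop apple: 5
  apple hear: 3
  hear apple: 3
  hear hear: 2
  hear stop: 2
  stop hear: 2
  … (1 more repeated)
30 duplicate windows → 39 − 30 = 9 distinct.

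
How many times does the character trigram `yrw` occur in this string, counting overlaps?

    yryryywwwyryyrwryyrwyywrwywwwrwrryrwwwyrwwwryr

Sliding a length-3 window over the 46 characters (44 positions):
  position 13–15: yrw
  position 18–20: yrw
  position 34–36: yrw
  position 39–41: yrw

4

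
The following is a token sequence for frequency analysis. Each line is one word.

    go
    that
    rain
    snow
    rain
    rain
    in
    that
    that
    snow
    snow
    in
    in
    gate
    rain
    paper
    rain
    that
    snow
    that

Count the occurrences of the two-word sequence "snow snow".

1

Scanning the 19 overlapping bigram windows for "snow snow":
  position 10–11: snow snow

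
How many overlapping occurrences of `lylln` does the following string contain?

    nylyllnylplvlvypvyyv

Sliding a length-5 window over the 20 characters (16 positions):
  position 3–7: lylln

1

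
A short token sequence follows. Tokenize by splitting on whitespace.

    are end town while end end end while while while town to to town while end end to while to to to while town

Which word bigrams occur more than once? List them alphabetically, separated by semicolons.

Bigram counts meeting the condition (more than once):
  end end: 3
  to to: 3
  to while: 2
  town while: 2
  while end: 2
  while town: 2
  while while: 2

end end; to to; to while; town while; while end; while town; while while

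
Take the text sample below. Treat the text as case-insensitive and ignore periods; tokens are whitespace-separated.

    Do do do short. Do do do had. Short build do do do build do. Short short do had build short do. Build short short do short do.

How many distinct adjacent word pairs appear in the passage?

28 tokens → 27 bigram windows in total.
Repeated bigrams (each contributes count−1 duplicates):
  do do: 6
  short do: 5
  do short: 3
  build do: 2
  build short: 2
  do build: 2
  do had: 2
  short short: 2
16 duplicate windows → 27 − 16 = 11 distinct.

11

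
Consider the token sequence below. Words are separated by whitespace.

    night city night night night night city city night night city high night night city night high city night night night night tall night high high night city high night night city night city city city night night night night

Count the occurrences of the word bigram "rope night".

Scanning the 39 overlapping bigram windows for "rope night":
  (none found)

0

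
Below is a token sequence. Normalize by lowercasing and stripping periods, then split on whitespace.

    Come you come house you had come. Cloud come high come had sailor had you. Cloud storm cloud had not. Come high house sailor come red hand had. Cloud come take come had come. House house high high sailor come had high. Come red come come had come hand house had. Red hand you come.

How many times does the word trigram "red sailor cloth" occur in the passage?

Scanning the 53 overlapping trigram windows for "red sailor cloth":
  (none found)

0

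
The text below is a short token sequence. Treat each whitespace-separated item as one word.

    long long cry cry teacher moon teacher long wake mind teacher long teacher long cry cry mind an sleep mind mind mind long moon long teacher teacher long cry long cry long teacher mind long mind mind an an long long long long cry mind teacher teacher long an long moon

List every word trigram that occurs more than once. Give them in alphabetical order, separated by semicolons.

Trigram counts meeting the condition (more than once):
  long cry cry: 2
  long cry long: 2
  long long cry: 2
  long long long: 2
  teacher long cry: 2
  teacher teacher long: 2

long cry cry; long cry long; long long cry; long long long; teacher long cry; teacher teacher long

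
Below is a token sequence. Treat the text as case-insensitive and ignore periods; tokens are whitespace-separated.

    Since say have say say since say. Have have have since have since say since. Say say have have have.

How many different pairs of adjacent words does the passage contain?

20 tokens → 19 bigram windows in total.
Repeated bigrams (each contributes count−1 duplicates):
  have have: 4
  since say: 4
  say have: 3
  have since: 2
  say say: 2
  say since: 2
11 duplicate windows → 19 − 11 = 8 distinct.

8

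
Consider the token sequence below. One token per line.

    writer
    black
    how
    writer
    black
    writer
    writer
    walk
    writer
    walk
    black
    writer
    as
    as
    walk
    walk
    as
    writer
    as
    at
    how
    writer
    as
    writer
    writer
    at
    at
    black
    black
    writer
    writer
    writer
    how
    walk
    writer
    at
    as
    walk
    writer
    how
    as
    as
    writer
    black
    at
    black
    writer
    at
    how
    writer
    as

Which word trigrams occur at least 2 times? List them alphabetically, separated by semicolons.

at how writer; black writer writer; how writer as

Trigram counts meeting the condition (at least 2 times):
  at how writer: 2
  black writer writer: 2
  how writer as: 2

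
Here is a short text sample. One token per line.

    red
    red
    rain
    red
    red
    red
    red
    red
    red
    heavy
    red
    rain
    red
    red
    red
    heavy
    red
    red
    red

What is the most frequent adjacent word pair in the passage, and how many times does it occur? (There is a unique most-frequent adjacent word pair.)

Bigram frequencies (highest first):
  red red: 10
  red rain: 2
  rain red: 2
  red heavy: 2
  heavy red: 2

"red red", 10 times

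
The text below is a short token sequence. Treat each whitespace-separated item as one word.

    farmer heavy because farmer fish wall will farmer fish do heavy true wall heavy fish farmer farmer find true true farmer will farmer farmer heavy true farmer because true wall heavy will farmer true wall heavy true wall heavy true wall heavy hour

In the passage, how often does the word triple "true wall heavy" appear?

5

Scanning the 41 overlapping trigram windows for "true wall heavy":
  position 12–14: true wall heavy
  position 29–31: true wall heavy
  position 34–36: true wall heavy
  position 37–39: true wall heavy
  position 40–42: true wall heavy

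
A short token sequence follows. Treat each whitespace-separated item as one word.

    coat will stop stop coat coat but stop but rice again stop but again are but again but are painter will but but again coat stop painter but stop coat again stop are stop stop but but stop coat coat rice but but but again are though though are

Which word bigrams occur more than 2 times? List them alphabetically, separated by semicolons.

but again; but but; but stop; stop but; stop coat

Bigram counts meeting the condition (more than 2 times):
  but again: 4
  but but: 4
  but stop: 3
  stop but: 3
  stop coat: 3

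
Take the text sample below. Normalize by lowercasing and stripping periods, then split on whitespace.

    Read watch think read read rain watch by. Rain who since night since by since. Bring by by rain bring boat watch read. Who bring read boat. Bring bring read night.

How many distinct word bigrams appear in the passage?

28

31 tokens → 30 bigram windows in total.
Repeated bigrams (each contributes count−1 duplicates):
  bring read: 2
  by rain: 2
2 duplicate windows → 30 − 2 = 28 distinct.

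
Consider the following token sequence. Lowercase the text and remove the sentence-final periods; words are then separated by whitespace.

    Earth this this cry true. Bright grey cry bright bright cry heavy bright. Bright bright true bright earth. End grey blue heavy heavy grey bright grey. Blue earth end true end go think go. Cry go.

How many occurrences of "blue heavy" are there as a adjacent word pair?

1

Scanning the 35 overlapping bigram windows for "blue heavy":
  position 21–22: blue heavy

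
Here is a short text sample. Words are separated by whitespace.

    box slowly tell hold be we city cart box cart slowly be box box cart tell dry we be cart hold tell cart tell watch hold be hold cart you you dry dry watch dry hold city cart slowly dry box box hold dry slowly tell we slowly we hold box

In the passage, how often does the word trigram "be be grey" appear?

0

Scanning the 49 overlapping trigram windows for "be be grey":
  (none found)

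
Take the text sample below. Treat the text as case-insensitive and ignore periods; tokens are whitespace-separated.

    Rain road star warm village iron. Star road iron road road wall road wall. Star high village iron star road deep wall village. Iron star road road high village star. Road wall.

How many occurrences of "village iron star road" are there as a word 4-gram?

Scanning the 29 overlapping 4-gram windows for "village iron star road":
  position 5–8: village iron star road
  position 17–20: village iron star road
  position 23–26: village iron star road

3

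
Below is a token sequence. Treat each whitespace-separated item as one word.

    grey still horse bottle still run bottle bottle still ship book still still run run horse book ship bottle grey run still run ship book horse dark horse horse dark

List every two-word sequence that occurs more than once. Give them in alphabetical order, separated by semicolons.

bottle still; horse dark; ship book; still run

Bigram counts meeting the condition (more than once):
  bottle still: 2
  horse dark: 2
  ship book: 2
  still run: 3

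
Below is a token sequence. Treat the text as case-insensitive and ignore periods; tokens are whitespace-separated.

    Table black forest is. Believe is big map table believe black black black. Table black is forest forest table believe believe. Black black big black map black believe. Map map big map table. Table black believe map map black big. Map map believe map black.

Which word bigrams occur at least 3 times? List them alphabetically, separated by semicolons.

believe map; big map; black black; map black; map map; table black

Bigram counts meeting the condition (at least 3 times):
  believe map: 3
  big map: 3
  black black: 3
  map black: 3
  map map: 3
  table black: 3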